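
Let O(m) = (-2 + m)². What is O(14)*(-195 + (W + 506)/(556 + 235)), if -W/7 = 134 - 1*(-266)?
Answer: -22541616/791 ≈ -28498.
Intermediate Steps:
W = -2800 (W = -7*(134 - 1*(-266)) = -7*(134 + 266) = -7*400 = -2800)
O(14)*(-195 + (W + 506)/(556 + 235)) = (-2 + 14)²*(-195 + (-2800 + 506)/(556 + 235)) = 12²*(-195 - 2294/791) = 144*(-195 - 2294*1/791) = 144*(-195 - 2294/791) = 144*(-156539/791) = -22541616/791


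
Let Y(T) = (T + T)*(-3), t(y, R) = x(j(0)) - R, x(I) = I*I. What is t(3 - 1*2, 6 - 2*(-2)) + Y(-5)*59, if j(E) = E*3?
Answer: 1760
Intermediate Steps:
j(E) = 3*E
x(I) = I**2
t(y, R) = -R (t(y, R) = (3*0)**2 - R = 0**2 - R = 0 - R = -R)
Y(T) = -6*T (Y(T) = (2*T)*(-3) = -6*T)
t(3 - 1*2, 6 - 2*(-2)) + Y(-5)*59 = -(6 - 2*(-2)) - 6*(-5)*59 = -(6 + 4) + 30*59 = -1*10 + 1770 = -10 + 1770 = 1760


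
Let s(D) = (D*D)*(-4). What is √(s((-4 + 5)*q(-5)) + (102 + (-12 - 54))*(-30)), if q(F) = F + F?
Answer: 2*I*√370 ≈ 38.471*I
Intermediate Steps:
q(F) = 2*F
s(D) = -4*D² (s(D) = D²*(-4) = -4*D²)
√(s((-4 + 5)*q(-5)) + (102 + (-12 - 54))*(-30)) = √(-4*100*(-4 + 5)² + (102 + (-12 - 54))*(-30)) = √(-4*(1*(-10))² + (102 - 66)*(-30)) = √(-4*(-10)² + 36*(-30)) = √(-4*100 - 1080) = √(-400 - 1080) = √(-1480) = 2*I*√370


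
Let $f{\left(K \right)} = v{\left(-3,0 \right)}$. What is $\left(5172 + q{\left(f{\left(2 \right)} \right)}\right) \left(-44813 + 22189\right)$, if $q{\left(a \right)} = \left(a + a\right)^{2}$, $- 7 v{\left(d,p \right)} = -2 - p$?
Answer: $- \frac{819131008}{7} \approx -1.1702 \cdot 10^{8}$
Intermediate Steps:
$v{\left(d,p \right)} = \frac{2}{7} + \frac{p}{7}$ ($v{\left(d,p \right)} = - \frac{-2 - p}{7} = \frac{2}{7} + \frac{p}{7}$)
$f{\left(K \right)} = \frac{2}{7}$ ($f{\left(K \right)} = \frac{2}{7} + \frac{1}{7} \cdot 0 = \frac{2}{7} + 0 = \frac{2}{7}$)
$q{\left(a \right)} = 4 a^{2}$ ($q{\left(a \right)} = \left(2 a\right)^{2} = 4 a^{2}$)
$\left(5172 + q{\left(f{\left(2 \right)} \right)}\right) \left(-44813 + 22189\right) = \left(5172 + 4 \left(\frac{2}{7}\right)^{2}\right) \left(-44813 + 22189\right) = \left(5172 + 4 \cdot \frac{4}{49}\right) \left(-22624\right) = \left(5172 + \frac{16}{49}\right) \left(-22624\right) = \frac{253444}{49} \left(-22624\right) = - \frac{819131008}{7}$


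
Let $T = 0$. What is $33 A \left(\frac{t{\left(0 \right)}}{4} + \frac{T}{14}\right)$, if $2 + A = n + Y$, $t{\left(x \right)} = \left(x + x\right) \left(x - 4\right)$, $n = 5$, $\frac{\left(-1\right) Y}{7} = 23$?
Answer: $0$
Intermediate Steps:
$Y = -161$ ($Y = \left(-7\right) 23 = -161$)
$t{\left(x \right)} = 2 x \left(-4 + x\right)$
$A = -158$ ($A = -2 + \left(5 - 161\right) = -2 - 156 = -158$)
$33 A \left(\frac{t{\left(0 \right)}}{4} + \frac{T}{14}\right) = 33 \left(-158\right) \left(\frac{2 \cdot 0 \left(-4 + 0\right)}{4} + \frac{0}{14}\right) = - 5214 \left(2 \cdot 0 \left(-4\right) \frac{1}{4} + 0 \cdot \frac{1}{14}\right) = - 5214 \left(0 \cdot \frac{1}{4} + 0\right) = - 5214 \left(0 + 0\right) = \left(-5214\right) 0 = 0$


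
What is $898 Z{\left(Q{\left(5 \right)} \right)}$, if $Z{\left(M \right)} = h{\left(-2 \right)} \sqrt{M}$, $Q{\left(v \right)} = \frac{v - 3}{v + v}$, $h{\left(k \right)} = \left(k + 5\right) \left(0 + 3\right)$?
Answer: $\frac{8082 \sqrt{5}}{5} \approx 3614.4$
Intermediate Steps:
$h{\left(k \right)} = 15 + 3 k$ ($h{\left(k \right)} = \left(5 + k\right) 3 = 15 + 3 k$)
$Q{\left(v \right)} = \frac{-3 + v}{2 v}$
$Z{\left(M \right)} = 9 \sqrt{M}$ ($Z{\left(M \right)} = \left(15 + 3 \left(-2\right)\right) \sqrt{M} = \left(15 - 6\right) \sqrt{M} = 9 \sqrt{M}$)
$898 Z{\left(Q{\left(5 \right)} \right)} = 898 \cdot 9 \sqrt{\frac{-3 + 5}{2 \cdot 5}} = 898 \cdot 9 \sqrt{\frac{1}{2} \cdot \frac{1}{5} \cdot 2} = 898 \frac{9}{\sqrt{5}} = 898 \cdot 9 \frac{\sqrt{5}}{5} = 898 \frac{9 \sqrt{5}}{5} = \frac{8082 \sqrt{5}}{5}$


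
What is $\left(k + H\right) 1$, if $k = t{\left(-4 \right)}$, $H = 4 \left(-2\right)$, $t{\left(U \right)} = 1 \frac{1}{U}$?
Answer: $- \frac{33}{4} \approx -8.25$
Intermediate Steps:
$t{\left(U \right)} = \frac{1}{U}$
$H = -8$
$k = - \frac{1}{4}$ ($k = \frac{1}{-4} = - \frac{1}{4} \approx -0.25$)
$\left(k + H\right) 1 = \left(- \frac{1}{4} - 8\right) 1 = \left(- \frac{33}{4}\right) 1 = - \frac{33}{4}$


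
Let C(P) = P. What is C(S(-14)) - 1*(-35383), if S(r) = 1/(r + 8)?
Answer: 212297/6 ≈ 35383.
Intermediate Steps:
S(r) = 1/(8 + r)
C(S(-14)) - 1*(-35383) = 1/(8 - 14) - 1*(-35383) = 1/(-6) + 35383 = -1/6 + 35383 = 212297/6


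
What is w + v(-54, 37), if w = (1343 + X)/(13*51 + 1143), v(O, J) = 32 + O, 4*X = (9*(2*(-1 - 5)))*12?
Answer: -38713/1806 ≈ -21.436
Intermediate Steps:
X = -324 (X = ((9*(2*(-1 - 5)))*12)/4 = ((9*(2*(-6)))*12)/4 = ((9*(-12))*12)/4 = (-108*12)/4 = (¼)*(-1296) = -324)
w = 1019/1806 (w = (1343 - 324)/(13*51 + 1143) = 1019/(663 + 1143) = 1019/1806 ≈ 0.56423)
w + v(-54, 37) = 1019/1806 + (32 - 54) = 1019/1806 - 22 = -38713/1806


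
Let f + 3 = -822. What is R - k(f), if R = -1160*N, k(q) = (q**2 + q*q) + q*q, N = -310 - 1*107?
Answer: -1558155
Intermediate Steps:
N = -417 (N = -310 - 107 = -417)
f = -825 (f = -3 - 822 = -825)
k(q) = 3*q**2 (k(q) = (q**2 + q**2) + q**2 = 2*q**2 + q**2 = 3*q**2)
R = 483720 (R = -1160*(-417) = 483720)
R - k(f) = 483720 - 3*(-825)**2 = 483720 - 3*680625 = 483720 - 1*2041875 = 483720 - 2041875 = -1558155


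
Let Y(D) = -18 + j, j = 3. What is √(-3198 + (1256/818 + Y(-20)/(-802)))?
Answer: I*√343924174395914/328018 ≈ 56.537*I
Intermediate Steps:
Y(D) = -15 (Y(D) = -18 + 3 = -15)
√(-3198 + (1256/818 + Y(-20)/(-802))) = √(-3198 + (1256/818 - 15/(-802))) = √(-3198 + (1256*(1/818) - 15*(-1/802))) = √(-3198 + (628/409 + 15/802)) = √(-3198 + 509791/328018) = √(-1048491773/328018) = I*√343924174395914/328018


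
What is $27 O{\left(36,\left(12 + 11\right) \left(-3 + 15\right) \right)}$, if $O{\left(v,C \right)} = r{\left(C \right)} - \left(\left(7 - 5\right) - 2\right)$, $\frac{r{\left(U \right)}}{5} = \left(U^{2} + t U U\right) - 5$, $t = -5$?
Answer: $-41135715$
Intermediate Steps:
$r{\left(U \right)} = -25 - 20 U^{2}$ ($r{\left(U \right)} = 5 \left(\left(U^{2} + - 5 U U\right) - 5\right) = 5 \left(\left(U^{2} - 5 U^{2}\right) - 5\right) = 5 \left(- 4 U^{2} - 5\right) = 5 \left(-5 - 4 U^{2}\right) = -25 - 20 U^{2}$)
$O{\left(v,C \right)} = -25 - 20 C^{2}$ ($O{\left(v,C \right)} = \left(-25 - 20 C^{2}\right) - \left(\left(7 - 5\right) - 2\right) = \left(-25 - 20 C^{2}\right) - \left(2 - 2\right) = \left(-25 - 20 C^{2}\right) - 0 = \left(-25 - 20 C^{2}\right) + 0 = -25 - 20 C^{2}$)
$27 O{\left(36,\left(12 + 11\right) \left(-3 + 15\right) \right)} = 27 \left(-25 - 20 \left(\left(12 + 11\right) \left(-3 + 15\right)\right)^{2}\right) = 27 \left(-25 - 20 \left(23 \cdot 12\right)^{2}\right) = 27 \left(-25 - 20 \cdot 276^{2}\right) = 27 \left(-25 - 1523520\right) = 27 \left(-1523545\right) = -41135715$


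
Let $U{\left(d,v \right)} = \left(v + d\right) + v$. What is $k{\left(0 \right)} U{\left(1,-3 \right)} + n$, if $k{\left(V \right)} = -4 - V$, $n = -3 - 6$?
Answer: $11$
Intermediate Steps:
$n = -9$ ($n = -3 - 6 = -9$)
$U{\left(d,v \right)} = d + 2 v$ ($U{\left(d,v \right)} = \left(d + v\right) + v = d + 2 v$)
$k{\left(0 \right)} U{\left(1,-3 \right)} + n = \left(-4 - 0\right) \left(1 + 2 \left(-3\right)\right) - 9 = \left(-4 + 0\right) \left(1 - 6\right) - 9 = \left(-4\right) \left(-5\right) - 9 = 20 - 9 = 11$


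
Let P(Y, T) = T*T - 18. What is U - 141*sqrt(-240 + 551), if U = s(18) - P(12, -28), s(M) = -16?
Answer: -782 - 141*sqrt(311) ≈ -3268.6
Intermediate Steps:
P(Y, T) = -18 + T**2 (P(Y, T) = T**2 - 18 = -18 + T**2)
U = -782 (U = -16 - (-18 + (-28)**2) = -16 - (-18 + 784) = -16 - 1*766 = -16 - 766 = -782)
U - 141*sqrt(-240 + 551) = -782 - 141*sqrt(-240 + 551) = -782 - 141*sqrt(311)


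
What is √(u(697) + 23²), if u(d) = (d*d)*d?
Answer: √338609402 ≈ 18401.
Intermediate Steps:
u(d) = d³ (u(d) = d²*d = d³)
√(u(697) + 23²) = √(697³ + 23²) = √(338608873 + 529) = √338609402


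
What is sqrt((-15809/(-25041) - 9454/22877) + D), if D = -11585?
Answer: I*sqrt(3801800678684164083462)/572862957 ≈ 107.63*I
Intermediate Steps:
sqrt((-15809/(-25041) - 9454/22877) + D) = sqrt((-15809/(-25041) - 9454/22877) - 11585) = sqrt((-15809*(-1/25041) - 9454*1/22877) - 11585) = sqrt((15809/25041 - 9454/22877) - 11585) = sqrt(124924879/572862957 - 11585) = sqrt(-6636492431966/572862957) = I*sqrt(3801800678684164083462)/572862957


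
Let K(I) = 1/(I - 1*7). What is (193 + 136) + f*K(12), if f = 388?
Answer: 2033/5 ≈ 406.60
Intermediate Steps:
K(I) = 1/(-7 + I) (K(I) = 1/(I - 7) = 1/(-7 + I))
(193 + 136) + f*K(12) = (193 + 136) + 388/(-7 + 12) = 329 + 388/5 = 2033/5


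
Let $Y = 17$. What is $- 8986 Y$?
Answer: $-152762$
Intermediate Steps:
$- 8986 Y = \left(-8986\right) 17 = -152762$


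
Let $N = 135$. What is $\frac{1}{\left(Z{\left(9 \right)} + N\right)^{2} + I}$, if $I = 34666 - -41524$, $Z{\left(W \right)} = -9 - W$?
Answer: $\frac{1}{89879} \approx 1.1126 \cdot 10^{-5}$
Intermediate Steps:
$I = 76190$ ($I = 34666 + 41524 = 76190$)
$\frac{1}{\left(Z{\left(9 \right)} + N\right)^{2} + I} = \frac{1}{\left(\left(-9 - 9\right) + 135\right)^{2} + 76190} = \frac{1}{\left(-18 + 135\right)^{2} + 76190} = \frac{1}{117^{2} + 76190} = \frac{1}{13689 + 76190} = \frac{1}{89879}$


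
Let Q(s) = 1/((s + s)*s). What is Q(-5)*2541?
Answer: 2541/50 ≈ 50.820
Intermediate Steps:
Q(s) = 1/(2*s**2) (Q(s) = 1/(((2*s))*s) = (1/(2*s))/s = 1/(2*s**2))
Q(-5)*2541 = ((1/2)/(-5)**2)*2541 = ((1/2)*(1/25))*2541 = (1/50)*2541 = 2541/50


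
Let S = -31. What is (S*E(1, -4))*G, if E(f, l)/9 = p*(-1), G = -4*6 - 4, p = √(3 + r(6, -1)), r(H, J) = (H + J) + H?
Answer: -7812*√14 ≈ -29230.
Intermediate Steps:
r(H, J) = J + 2*H
p = √14 (p = √(3 + (-1 + 2*6)) = √(3 + (-1 + 12)) = √(3 + 11) = √14 ≈ 3.7417)
G = -28 (G = -24 - 4 = -28)
E(f, l) = -9*√14 (E(f, l) = 9*(√14*(-1)) = 9*(-√14) = -9*√14)
(S*E(1, -4))*G = -(-279)*√14*(-28) = (279*√14)*(-28) = -7812*√14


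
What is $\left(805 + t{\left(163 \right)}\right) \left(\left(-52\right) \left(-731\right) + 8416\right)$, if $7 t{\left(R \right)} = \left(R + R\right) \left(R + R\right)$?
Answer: $\frac{5195803908}{7} \approx 7.4226 \cdot 10^{8}$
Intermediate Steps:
$t{\left(R \right)} = \frac{4 R^{2}}{7}$ ($t{\left(R \right)} = \frac{\left(R + R\right) \left(R + R\right)}{7} = \frac{2 R 2 R}{7} = \frac{4 R^{2}}{7}$)
$\left(805 + t{\left(163 \right)}\right) \left(\left(-52\right) \left(-731\right) + 8416\right) = \left(805 + \frac{4 \cdot 163^{2}}{7}\right) \left(\left(-52\right) \left(-731\right) + 8416\right) = \left(805 + \frac{4}{7} \cdot 26569\right) \left(38012 + 8416\right) = \left(805 + \frac{106276}{7}\right) 46428 = \frac{111911}{7} \cdot 46428 = \frac{5195803908}{7}$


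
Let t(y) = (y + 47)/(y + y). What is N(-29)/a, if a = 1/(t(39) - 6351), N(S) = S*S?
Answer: -208270286/39 ≈ -5.3403e+6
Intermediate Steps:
N(S) = S²
t(y) = (47 + y)/(2*y) (t(y) = (47 + y)/((2*y)) = (47 + y)*(1/(2*y)) = (47 + y)/(2*y))
a = -39/247646 (a = 1/((½)*(47 + 39)/39 - 6351) = 1/((½)*(1/39)*86 - 6351) = 1/(43/39 - 6351) = 1/(-247646/39) = -39/247646 ≈ -0.00015748)
N(-29)/a = (-29)²/(-39/247646) = 841*(-247646/39) = -208270286/39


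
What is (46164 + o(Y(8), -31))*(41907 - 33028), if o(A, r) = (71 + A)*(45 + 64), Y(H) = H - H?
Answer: 478604737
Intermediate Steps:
Y(H) = 0
o(A, r) = 7739 + 109*A (o(A, r) = (71 + A)*109 = 7739 + 109*A)
(46164 + o(Y(8), -31))*(41907 - 33028) = (46164 + (7739 + 109*0))*(41907 - 33028) = (46164 + (7739 + 0))*8879 = (46164 + 7739)*8879 = 53903*8879 = 478604737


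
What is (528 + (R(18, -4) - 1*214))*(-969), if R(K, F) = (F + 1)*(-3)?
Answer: -312987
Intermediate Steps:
R(K, F) = -3 - 3*F (R(K, F) = (1 + F)*(-3) = -3 - 3*F)
(528 + (R(18, -4) - 1*214))*(-969) = (528 + ((-3 - 3*(-4)) - 1*214))*(-969) = (528 + ((-3 + 12) - 214))*(-969) = (528 + (9 - 214))*(-969) = (528 - 205)*(-969) = 323*(-969) = -312987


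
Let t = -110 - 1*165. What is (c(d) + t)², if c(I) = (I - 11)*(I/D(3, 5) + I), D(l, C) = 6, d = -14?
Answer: 160000/9 ≈ 17778.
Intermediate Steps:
t = -275 (t = -110 - 165 = -275)
c(I) = 7*I*(-11 + I)/6 (c(I) = (I - 11)*(I/6 + I) = (-11 + I)*(I*(⅙) + I) = (-11 + I)*(I/6 + I) = (-11 + I)*(7*I/6) = 7*I*(-11 + I)/6)
(c(d) + t)² = ((7/6)*(-14)*(-11 - 14) - 275)² = ((7/6)*(-14)*(-25) - 275)² = (1225/3 - 275)² = (400/3)² = 160000/9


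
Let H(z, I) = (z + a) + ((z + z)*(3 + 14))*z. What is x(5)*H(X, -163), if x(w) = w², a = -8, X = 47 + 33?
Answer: 5441800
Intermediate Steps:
X = 80
H(z, I) = -8 + z + 34*z² (H(z, I) = (z - 8) + ((z + z)*(3 + 14))*z = (-8 + z) + ((2*z)*17)*z = (-8 + z) + (34*z)*z = (-8 + z) + 34*z² = -8 + z + 34*z²)
x(5)*H(X, -163) = 5²*(-8 + 80 + 34*80²) = 25*(-8 + 80 + 34*6400) = 25*(-8 + 80 + 217600) = 25*217672 = 5441800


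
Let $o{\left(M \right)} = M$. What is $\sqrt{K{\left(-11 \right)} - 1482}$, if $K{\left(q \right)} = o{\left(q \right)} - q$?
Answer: $i \sqrt{1482} \approx 38.497 i$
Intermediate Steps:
$K{\left(q \right)} = 0$ ($K{\left(q \right)} = q - q = 0$)
$\sqrt{K{\left(-11 \right)} - 1482} = \sqrt{0 - 1482} = \sqrt{-1482} = i \sqrt{1482}$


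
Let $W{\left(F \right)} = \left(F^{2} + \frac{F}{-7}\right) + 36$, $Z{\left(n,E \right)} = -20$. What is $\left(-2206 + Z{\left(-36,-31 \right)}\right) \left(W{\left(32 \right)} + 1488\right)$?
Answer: $-5661672$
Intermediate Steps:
$W{\left(F \right)} = 36 + F^{2} - \frac{F}{7}$ ($W{\left(F \right)} = \left(F^{2} - \frac{F}{7}\right) + 36 = 36 + F^{2} - \frac{F}{7}$)
$\left(-2206 + Z{\left(-36,-31 \right)}\right) \left(W{\left(32 \right)} + 1488\right) = \left(-2206 - 20\right) \left(\left(36 + 32^{2} - \frac{32}{7}\right) + 1488\right) = - 2226 \left(\left(36 + 1024 - \frac{32}{7}\right) + 1488\right) = - 2226 \left(\frac{7388}{7} + 1488\right) = \left(-2226\right) \frac{17804}{7} = -5661672$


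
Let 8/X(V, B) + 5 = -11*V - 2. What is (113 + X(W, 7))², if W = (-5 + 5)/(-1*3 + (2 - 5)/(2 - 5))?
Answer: 613089/49 ≈ 12512.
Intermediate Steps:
W = 0 (W = 0/(-3 - 3/(-3)) = 0/(-3 - 3*(-⅓)) = 0/(-3 + 1) = 0/(-2) = 0*(-½) = 0)
X(V, B) = 8/(-7 - 11*V) (X(V, B) = 8/(-5 + (-11*V - 2)) = 8/(-5 + (-2 - 11*V)) = 8/(-7 - 11*V))
(113 + X(W, 7))² = (113 - 8/(7 + 11*0))² = (113 - 8/(7 + 0))² = (113 - 8/7)² = (783/7)² = 613089/49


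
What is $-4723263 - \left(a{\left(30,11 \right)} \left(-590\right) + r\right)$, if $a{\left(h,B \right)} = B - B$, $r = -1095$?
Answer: $-4722168$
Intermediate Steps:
$a{\left(h,B \right)} = 0$
$-4723263 - \left(a{\left(30,11 \right)} \left(-590\right) + r\right) = -4723263 - \left(0 \left(-590\right) - 1095\right) = -4723263 - \left(0 - 1095\right) = -4723263 - -1095 = -4723263 + 1095 = -4722168$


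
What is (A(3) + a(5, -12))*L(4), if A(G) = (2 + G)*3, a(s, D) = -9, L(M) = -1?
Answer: -6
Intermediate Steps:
A(G) = 6 + 3*G
(A(3) + a(5, -12))*L(4) = ((6 + 3*3) - 9)*(-1) = ((6 + 9) - 9)*(-1) = (15 - 9)*(-1) = 6*(-1) = -6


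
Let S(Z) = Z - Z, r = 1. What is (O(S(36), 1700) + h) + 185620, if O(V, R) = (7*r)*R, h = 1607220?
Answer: 1804740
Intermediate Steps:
S(Z) = 0
O(V, R) = 7*R (O(V, R) = (7*1)*R = 7*R)
(O(S(36), 1700) + h) + 185620 = (7*1700 + 1607220) + 185620 = (11900 + 1607220) + 185620 = 1619120 + 185620 = 1804740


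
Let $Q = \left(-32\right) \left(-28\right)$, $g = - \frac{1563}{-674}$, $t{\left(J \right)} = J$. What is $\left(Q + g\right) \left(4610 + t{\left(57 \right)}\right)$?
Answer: $\frac{2825714489}{674} \approx 4.1925 \cdot 10^{6}$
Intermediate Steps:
$g = \frac{1563}{674}$ ($g = \left(-1563\right) \left(- \frac{1}{674}\right) = \frac{1563}{674} \approx 2.319$)
$Q = 896$
$\left(Q + g\right) \left(4610 + t{\left(57 \right)}\right) = \left(896 + \frac{1563}{674}\right) \left(4610 + 57\right) = \frac{605467}{674} \cdot 4667 = \frac{2825714489}{674}$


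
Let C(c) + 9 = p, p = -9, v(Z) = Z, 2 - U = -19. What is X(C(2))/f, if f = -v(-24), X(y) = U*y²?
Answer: 567/2 ≈ 283.50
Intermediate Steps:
U = 21 (U = 2 - 1*(-19) = 2 + 19 = 21)
C(c) = -18 (C(c) = -9 - 9 = -18)
X(y) = 21*y²
f = 24 (f = -1*(-24) = 24)
X(C(2))/f = (21*(-18)²)/24 = (21*324)*(1/24) = 6804*(1/24) = 567/2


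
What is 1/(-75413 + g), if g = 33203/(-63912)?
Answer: -63912/4819828859 ≈ -1.3260e-5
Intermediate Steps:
g = -33203/63912 (g = 33203*(-1/63912) = -33203/63912 ≈ -0.51951)
1/(-75413 + g) = 1/(-75413 - 33203/63912) = 1/(-4819828859/63912) = -63912/4819828859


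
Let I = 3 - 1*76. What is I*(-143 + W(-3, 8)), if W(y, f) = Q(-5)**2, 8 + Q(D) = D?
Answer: -1898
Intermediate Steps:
I = -73 (I = 3 - 76 = -73)
Q(D) = -8 + D
W(y, f) = 169 (W(y, f) = (-8 - 5)**2 = (-13)**2 = 169)
I*(-143 + W(-3, 8)) = -73*(-143 + 169) = -73*26 = -1898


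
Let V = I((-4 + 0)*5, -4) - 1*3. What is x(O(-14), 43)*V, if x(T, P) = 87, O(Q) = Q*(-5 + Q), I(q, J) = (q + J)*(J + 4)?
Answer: -261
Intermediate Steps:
I(q, J) = (4 + J)*(J + q) (I(q, J) = (J + q)*(4 + J) = (4 + J)*(J + q))
V = -3 (V = ((-4)² + 4*(-4) + 4*((-4 + 0)*5) - 4*(-4 + 0)*5) - 1*3 = (16 - 16 + 4*(-4*5) - (-16)*5) - 3 = (16 - 16 + 4*(-20) - 4*(-20)) - 3 = (16 - 16 - 80 + 80) - 3 = 0 - 3 = -3)
x(O(-14), 43)*V = 87*(-3) = -261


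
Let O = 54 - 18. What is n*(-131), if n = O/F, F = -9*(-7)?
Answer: -524/7 ≈ -74.857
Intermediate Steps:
O = 36
F = 63
n = 4/7 (n = 36/63 = 36*(1/63) = 4/7 ≈ 0.57143)
n*(-131) = (4/7)*(-131) = -524/7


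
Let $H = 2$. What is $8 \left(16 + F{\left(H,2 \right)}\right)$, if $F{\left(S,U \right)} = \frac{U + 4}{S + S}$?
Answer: $140$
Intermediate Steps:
$F{\left(S,U \right)} = \frac{4 + U}{2 S}$
$8 \left(16 + F{\left(H,2 \right)}\right) = 8 \left(16 + \frac{4 + 2}{2 \cdot 2}\right) = 8 \left(16 + \frac{1}{2} \cdot \frac{1}{2} \cdot 6\right) = 8 \left(16 + \frac{3}{2}\right) = 8 \cdot \frac{35}{2} = 140$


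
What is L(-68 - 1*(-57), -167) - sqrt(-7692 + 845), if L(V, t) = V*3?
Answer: -33 - I*sqrt(6847) ≈ -33.0 - 82.747*I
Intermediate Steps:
L(V, t) = 3*V
L(-68 - 1*(-57), -167) - sqrt(-7692 + 845) = 3*(-68 - 1*(-57)) - sqrt(-7692 + 845) = 3*(-68 + 57) - sqrt(-6847) = 3*(-11) - I*sqrt(6847) = -33 - I*sqrt(6847)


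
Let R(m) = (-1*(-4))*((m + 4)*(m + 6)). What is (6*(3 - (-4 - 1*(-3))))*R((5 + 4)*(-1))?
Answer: 1440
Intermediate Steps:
R(m) = 4*(4 + m)*(6 + m) (R(m) = 4*((4 + m)*(6 + m)) = 4*(4 + m)*(6 + m))
(6*(3 - (-4 - 1*(-3))))*R((5 + 4)*(-1)) = (6*(3 - (-4 - 1*(-3))))*(96 + 4*((5 + 4)*(-1))**2 + 40*((5 + 4)*(-1))) = (6*(3 - (-4 + 3)))*(96 + 4*(9*(-1))**2 + 40*(9*(-1))) = (6*(3 - 1*(-1)))*(96 + 4*(-9)**2 + 40*(-9)) = (6*(3 + 1))*(96 + 4*81 - 360) = (6*4)*(96 + 324 - 360) = 24*60 = 1440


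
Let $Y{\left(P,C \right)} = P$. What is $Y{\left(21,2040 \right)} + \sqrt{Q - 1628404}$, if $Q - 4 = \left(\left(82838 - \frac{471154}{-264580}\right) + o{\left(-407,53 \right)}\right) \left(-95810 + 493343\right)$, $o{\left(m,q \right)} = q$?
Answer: $21 + \frac{\sqrt{576663503487284441190}}{132290} \approx 1.8155 \cdot 10^{5}$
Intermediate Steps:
$Q = \frac{4359301546648571}{132290}$ ($Q = 4 + \left(\left(82838 - \frac{471154}{-264580}\right) + 53\right) \left(-95810 + 493343\right) = 4 + \left(\left(82838 - 471154 \left(- \frac{1}{264580}\right)\right) + 53\right) 397533 = 4 + \left(\left(82838 - - \frac{235577}{132290}\right) + 53\right) 397533 = 4 + \left(\left(82838 + \frac{235577}{132290}\right) + 53\right) 397533 = 4 + \left(\frac{10958874597}{132290} + 53\right) 397533 = 4 + \frac{10965885967}{132290} \cdot 397533 = 4 + \frac{4359301546119411}{132290} = \frac{4359301546648571}{132290} \approx 3.2953 \cdot 10^{10}$)
$Y{\left(21,2040 \right)} + \sqrt{Q - 1628404} = 21 + \sqrt{\frac{4359301546648571}{132290} - 1628404} = 21 + \sqrt{\frac{4359086125083411}{132290}} = 21 + \frac{\sqrt{576663503487284441190}}{132290}$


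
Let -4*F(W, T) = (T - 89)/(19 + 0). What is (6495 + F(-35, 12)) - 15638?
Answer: -694791/76 ≈ -9142.0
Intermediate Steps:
F(W, T) = 89/76 - T/76 (F(W, T) = -(T - 89)/(4*(19 + 0)) = -(-89 + T)/(4*19) = -(-89/19 + T/19)/4 = 89/76 - T/76)
(6495 + F(-35, 12)) - 15638 = (6495 + (89/76 - 1/76*12)) - 15638 = (6495 + (89/76 - 3/19)) - 15638 = (6495 + 77/76) - 15638 = 493697/76 - 15638 = -694791/76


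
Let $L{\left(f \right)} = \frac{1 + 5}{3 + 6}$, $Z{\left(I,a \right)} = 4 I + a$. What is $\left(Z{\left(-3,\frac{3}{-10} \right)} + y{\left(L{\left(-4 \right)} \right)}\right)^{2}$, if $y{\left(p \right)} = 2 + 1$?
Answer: $\frac{8649}{100} \approx 86.49$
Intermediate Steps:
$Z{\left(I,a \right)} = a + 4 I$
$L{\left(f \right)} = \frac{2}{3}$ ($L{\left(f \right)} = \frac{6}{9} = 6 \cdot \frac{1}{9} = \frac{2}{3}$)
$y{\left(p \right)} = 3$
$\left(Z{\left(-3,\frac{3}{-10} \right)} + y{\left(L{\left(-4 \right)} \right)}\right)^{2} = \left(\left(\frac{3}{-10} + 4 \left(-3\right)\right) + 3\right)^{2} = \left(\left(3 \left(- \frac{1}{10}\right) - 12\right) + 3\right)^{2} = \left(\left(- \frac{3}{10} - 12\right) + 3\right)^{2} = \left(- \frac{123}{10} + 3\right)^{2} = \left(- \frac{93}{10}\right)^{2} = \frac{8649}{100}$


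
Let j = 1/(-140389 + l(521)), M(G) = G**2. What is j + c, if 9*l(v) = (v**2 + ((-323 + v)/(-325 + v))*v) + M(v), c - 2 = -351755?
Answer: -24822886653381/70569083 ≈ -3.5175e+5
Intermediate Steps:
c = -351753 (c = 2 - 351755 = -351753)
l(v) = 2*v**2/9 + v*(-323 + v)/(9*(-325 + v)) (l(v) = ((v**2 + ((-323 + v)/(-325 + v))*v) + v**2)/9 = ((v**2 + v*(-323 + v)/(-325 + v)) + v**2)/9 = (2*v**2 + v*(-323 + v)/(-325 + v))/9 = 2*v**2/9 + v*(-323 + v)/(9*(-325 + v)))
j = -882/70569083 (j = 1/(-140389 + (1/9)*521*(-323 - 649*521 + 2*521**2)/(-325 + 521)) = 1/(-140389 + (1/9)*521*(-323 - 338129 + 2*271441)/196) = 1/(-140389 + (1/9)*521*(1/196)*(-323 - 338129 + 542882)) = 1/(-140389 + (1/9)*521*(1/196)*204430) = 1/(-140389 + 53254015/882) = 1/(-70569083/882) = -882/70569083 ≈ -1.2498e-5)
j + c = -882/70569083 - 351753 = -24822886653381/70569083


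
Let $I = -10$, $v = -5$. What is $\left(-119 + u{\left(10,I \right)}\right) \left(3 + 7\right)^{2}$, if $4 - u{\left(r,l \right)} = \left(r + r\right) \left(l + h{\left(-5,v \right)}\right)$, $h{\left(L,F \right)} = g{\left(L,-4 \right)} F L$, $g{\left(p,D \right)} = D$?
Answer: $208500$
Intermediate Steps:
$h{\left(L,F \right)} = - 4 F L$
$u{\left(r,l \right)} = 4 - 2 r \left(-100 + l\right)$ ($u{\left(r,l \right)} = 4 - \left(r + r\right) \left(l - \left(-20\right) \left(-5\right)\right) = 4 - 2 r \left(l - 100\right) = 4 - 2 r \left(-100 + l\right)$)
$\left(-119 + u{\left(10,I \right)}\right) \left(3 + 7\right)^{2} = \left(-119 + \left(4 + 200 \cdot 10 - \left(-20\right) 10\right)\right) \left(3 + 7\right)^{2} = \left(-119 + \left(4 + 2000 + 200\right)\right) 10^{2} = \left(-119 + 2204\right) 100 = 2085 \cdot 100 = 208500$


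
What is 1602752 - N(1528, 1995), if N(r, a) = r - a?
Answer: 1603219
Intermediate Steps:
1602752 - N(1528, 1995) = 1602752 - (1528 - 1*1995) = 1602752 - (1528 - 1995) = 1602752 - 1*(-467) = 1602752 + 467 = 1603219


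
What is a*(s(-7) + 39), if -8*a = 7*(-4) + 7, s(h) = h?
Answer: 84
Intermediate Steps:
a = 21/8 (a = -(7*(-4) + 7)/8 = -(-28 + 7)/8 = -⅛*(-21) = 21/8 ≈ 2.6250)
a*(s(-7) + 39) = 21*(-7 + 39)/8 = (21/8)*32 = 84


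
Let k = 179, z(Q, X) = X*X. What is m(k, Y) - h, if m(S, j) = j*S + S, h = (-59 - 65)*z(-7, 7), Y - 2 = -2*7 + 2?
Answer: 4465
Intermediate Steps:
Y = -10 (Y = 2 + (-2*7 + 2) = 2 + (-14 + 2) = 2 - 12 = -10)
z(Q, X) = X**2
h = -6076 (h = (-59 - 65)*7**2 = -124*49 = -6076)
m(S, j) = S + S*j (m(S, j) = S*j + S = S + S*j)
m(k, Y) - h = 179*(1 - 10) - 1*(-6076) = 179*(-9) + 6076 = -1611 + 6076 = 4465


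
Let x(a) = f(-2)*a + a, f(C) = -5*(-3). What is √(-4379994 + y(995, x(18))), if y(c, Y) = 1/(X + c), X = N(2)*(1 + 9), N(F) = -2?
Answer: I*√166549271811/195 ≈ 2092.8*I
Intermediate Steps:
f(C) = 15
x(a) = 16*a (x(a) = 15*a + a = 16*a)
X = -20 (X = -2*(1 + 9) = -2*10 = -20)
y(c, Y) = 1/(-20 + c)
√(-4379994 + y(995, x(18))) = √(-4379994 + 1/(-20 + 995)) = √(-4379994 + 1/975) = √(-4270494149/975) = I*√166549271811/195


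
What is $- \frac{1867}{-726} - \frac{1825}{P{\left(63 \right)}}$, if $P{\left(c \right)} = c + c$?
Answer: $- \frac{90809}{7623} \approx -11.913$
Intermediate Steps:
$P{\left(c \right)} = 2 c$
$- \frac{1867}{-726} - \frac{1825}{P{\left(63 \right)}} = - \frac{1867}{-726} - \frac{1825}{2 \cdot 63} = \left(-1867\right) \left(- \frac{1}{726}\right) - \frac{1825}{126} = \frac{1867}{726} - \frac{1825}{126} = - \frac{90809}{7623}$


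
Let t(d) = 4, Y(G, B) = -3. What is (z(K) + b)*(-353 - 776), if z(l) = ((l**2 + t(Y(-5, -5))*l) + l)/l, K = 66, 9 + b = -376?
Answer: 354506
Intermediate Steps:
b = -385 (b = -9 - 376 = -385)
z(l) = (l**2 + 5*l)/l (z(l) = ((l**2 + 4*l) + l)/l = (l**2 + 5*l)/l)
(z(K) + b)*(-353 - 776) = ((5 + 66) - 385)*(-353 - 776) = (71 - 385)*(-1129) = -314*(-1129) = 354506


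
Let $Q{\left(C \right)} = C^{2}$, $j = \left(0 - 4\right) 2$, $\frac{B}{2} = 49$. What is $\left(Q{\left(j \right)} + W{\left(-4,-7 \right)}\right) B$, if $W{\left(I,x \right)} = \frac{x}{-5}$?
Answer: $\frac{32046}{5} \approx 6409.2$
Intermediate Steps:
$W{\left(I,x \right)} = - \frac{x}{5}$ ($W{\left(I,x \right)} = x \left(- \frac{1}{5}\right) = - \frac{x}{5}$)
$B = 98$ ($B = 2 \cdot 49 = 98$)
$j = -8$ ($j = \left(-4\right) 2 = -8$)
$\left(Q{\left(j \right)} + W{\left(-4,-7 \right)}\right) B = \left(\left(-8\right)^{2} - - \frac{7}{5}\right) 98 = \left(64 + \frac{7}{5}\right) 98 = \frac{327}{5} \cdot 98 = \frac{32046}{5}$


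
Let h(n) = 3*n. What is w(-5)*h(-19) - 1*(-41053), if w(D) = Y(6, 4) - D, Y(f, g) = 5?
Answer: 40483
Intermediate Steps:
w(D) = 5 - D
w(-5)*h(-19) - 1*(-41053) = (5 - 1*(-5))*(3*(-19)) - 1*(-41053) = (5 + 5)*(-57) + 41053 = 10*(-57) + 41053 = -570 + 41053 = 40483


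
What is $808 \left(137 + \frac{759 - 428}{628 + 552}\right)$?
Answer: $\frac{32722182}{295} \approx 1.1092 \cdot 10^{5}$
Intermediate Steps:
$808 \left(137 + \frac{759 - 428}{628 + 552}\right) = 808 \left(137 + \frac{331}{1180}\right) = 808 \cdot \frac{161991}{1180} = \frac{32722182}{295}$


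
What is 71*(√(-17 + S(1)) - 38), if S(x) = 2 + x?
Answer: -2698 + 71*I*√14 ≈ -2698.0 + 265.66*I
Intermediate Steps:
71*(√(-17 + S(1)) - 38) = 71*(√(-17 + (2 + 1)) - 38) = 71*(√(-17 + 3) - 38) = 71*(√(-14) - 38) = 71*(I*√14 - 38) = 71*(-38 + I*√14) = -2698 + 71*I*√14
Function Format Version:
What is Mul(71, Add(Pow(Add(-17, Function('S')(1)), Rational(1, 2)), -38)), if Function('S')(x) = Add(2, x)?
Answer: Add(-2698, Mul(71, I, Pow(14, Rational(1, 2)))) ≈ Add(-2698.0, Mul(265.66, I))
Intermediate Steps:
Mul(71, Add(Pow(Add(-17, Function('S')(1)), Rational(1, 2)), -38)) = Mul(71, Add(Pow(Add(-17, Add(2, 1)), Rational(1, 2)), -38)) = Mul(71, Add(Pow(Add(-17, 3), Rational(1, 2)), -38)) = Mul(71, Add(Pow(-14, Rational(1, 2)), -38)) = Mul(71, Add(Mul(I, Pow(14, Rational(1, 2))), -38)) = Mul(71, Add(-38, Mul(I, Pow(14, Rational(1, 2))))) = Add(-2698, Mul(71, I, Pow(14, Rational(1, 2))))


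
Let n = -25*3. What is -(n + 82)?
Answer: -7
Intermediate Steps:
n = -75
-(n + 82) = -(-75 + 82) = -1*7 = -7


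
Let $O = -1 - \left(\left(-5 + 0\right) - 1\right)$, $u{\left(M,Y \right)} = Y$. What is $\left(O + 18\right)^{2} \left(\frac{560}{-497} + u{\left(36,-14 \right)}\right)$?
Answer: $- \frac{568146}{71} \approx -8002.1$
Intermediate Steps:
$O = 5$ ($O = -1 - \left(-5 - 1\right) = -1 - -6 = -1 + 6 = 5$)
$\left(O + 18\right)^{2} \left(\frac{560}{-497} + u{\left(36,-14 \right)}\right) = \left(5 + 18\right)^{2} \left(\frac{560}{-497} - 14\right) = 23^{2} \left(560 \left(- \frac{1}{497}\right) - 14\right) = 529 \left(- \frac{80}{71} - 14\right) = 529 \left(- \frac{1074}{71}\right) = - \frac{568146}{71}$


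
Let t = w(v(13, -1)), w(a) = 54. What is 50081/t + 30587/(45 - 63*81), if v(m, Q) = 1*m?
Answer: 6990500/7587 ≈ 921.38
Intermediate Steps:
v(m, Q) = m
t = 54
50081/t + 30587/(45 - 63*81) = 50081/54 + 30587/(45 - 63*81) = 50081*(1/54) + 30587/(45 - 5103) = 50081/54 + 30587/(-5058) = 50081/54 + 30587*(-1/5058) = 50081/54 - 30587/5058 = 6990500/7587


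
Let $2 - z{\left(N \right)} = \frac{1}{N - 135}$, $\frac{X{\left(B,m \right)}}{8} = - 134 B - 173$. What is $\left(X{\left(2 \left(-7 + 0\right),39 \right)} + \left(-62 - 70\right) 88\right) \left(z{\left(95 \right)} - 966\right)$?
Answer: $- \frac{9678309}{5} \approx -1.9357 \cdot 10^{6}$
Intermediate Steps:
$X{\left(B,m \right)} = -1384 - 1072 B$ ($X{\left(B,m \right)} = 8 \left(- 134 B - 173\right) = 8 \left(-173 - 134 B\right) = -1384 - 1072 B$)
$z{\left(N \right)} = 2 - \frac{1}{-135 + N}$ ($z{\left(N \right)} = 2 - \frac{1}{N - 135} = 2 - \frac{1}{-135 + N}$)
$\left(X{\left(2 \left(-7 + 0\right),39 \right)} + \left(-62 - 70\right) 88\right) \left(z{\left(95 \right)} - 966\right) = \left(\left(-1384 - 1072 \cdot 2 \left(-7 + 0\right)\right) + \left(-62 - 70\right) 88\right) \left(\frac{-271 + 2 \cdot 95}{-135 + 95} - 966\right) = \left(\left(-1384 - 1072 \cdot 2 \left(-7\right)\right) - 11616\right) \left(\frac{-271 + 190}{-40} - 966\right) = \left(\left(-1384 - -15008\right) - 11616\right) \left(\left(- \frac{1}{40}\right) \left(-81\right) - 966\right) = \left(\left(-1384 + 15008\right) - 11616\right) \left(\frac{81}{40} - 966\right) = \left(13624 - 11616\right) \left(- \frac{38559}{40}\right) = 2008 \left(- \frac{38559}{40}\right) = - \frac{9678309}{5}$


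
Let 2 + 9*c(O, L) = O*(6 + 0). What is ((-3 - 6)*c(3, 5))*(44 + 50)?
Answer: -1504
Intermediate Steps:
c(O, L) = -2/9 + 2*O/3 (c(O, L) = -2/9 + (O*(6 + 0))/9 = -2/9 + (O*6)/9 = -2/9 + (6*O)/9 = -2/9 + 2*O/3)
((-3 - 6)*c(3, 5))*(44 + 50) = ((-3 - 6)*(-2/9 + (⅔)*3))*(44 + 50) = -9*(-2/9 + 2)*94 = -9*16/9*94 = -16*94 = -1504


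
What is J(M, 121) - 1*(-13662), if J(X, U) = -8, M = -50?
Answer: 13654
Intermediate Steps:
J(M, 121) - 1*(-13662) = -8 - 1*(-13662) = -8 + 13662 = 13654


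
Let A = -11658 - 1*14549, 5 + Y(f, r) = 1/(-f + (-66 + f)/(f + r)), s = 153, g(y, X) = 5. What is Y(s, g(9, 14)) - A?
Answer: 631127416/24087 ≈ 26202.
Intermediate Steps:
Y(f, r) = -5 + 1/(-f + (-66 + f)/(f + r))
A = -26207 (A = -11658 - 14549 = -26207)
Y(s, g(9, 14)) - A = (-330 - 1*5 - 5*153² + 4*153 - 5*153*5)/(66 + 153² - 1*153 + 153*5) - 1*(-26207) = (-330 - 5 - 5*23409 + 612 - 3825)/(66 + 23409 - 153 + 765) + 26207 = (-330 - 5 - 117045 + 612 - 3825)/24087 + 26207 = (1/24087)*(-120593) + 26207 = -120593/24087 + 26207 = 631127416/24087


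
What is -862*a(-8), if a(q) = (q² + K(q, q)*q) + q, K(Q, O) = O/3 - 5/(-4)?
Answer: -174124/3 ≈ -58041.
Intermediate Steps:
K(Q, O) = 5/4 + O/3 (K(Q, O) = O*(⅓) - 5*(-¼) = O/3 + 5/4 = 5/4 + O/3)
a(q) = q + q² + q*(5/4 + q/3) (a(q) = (q² + (5/4 + q/3)*q) + q = (q² + q*(5/4 + q/3)) + q = q + q² + q*(5/4 + q/3))
-862*a(-8) = -431*(-8)*(27 + 16*(-8))/6 = -431*(-8)*(27 - 128)/6 = -431*(-8)*(-101)/6 = -862*202/3 = -174124/3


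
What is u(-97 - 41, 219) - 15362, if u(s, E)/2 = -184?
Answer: -15730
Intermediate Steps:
u(s, E) = -368 (u(s, E) = 2*(-184) = -368)
u(-97 - 41, 219) - 15362 = -368 - 15362 = -15730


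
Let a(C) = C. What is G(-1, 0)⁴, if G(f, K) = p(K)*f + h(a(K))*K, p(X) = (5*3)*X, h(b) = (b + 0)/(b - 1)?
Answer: 0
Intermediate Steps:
h(b) = b/(-1 + b)
p(X) = 15*X
G(f, K) = K²/(-1 + K) + 15*K*f (G(f, K) = (15*K)*f + (K/(-1 + K))*K = 15*K*f + K²/(-1 + K) = K²/(-1 + K) + 15*K*f)
G(-1, 0)⁴ = (0*(0 + 15*(-1)*(-1 + 0))/(-1 + 0))⁴ = (0*(0 + 15*(-1)*(-1))/(-1))⁴ = (0*(-1)*(0 + 15))⁴ = (0*(-1)*15)⁴ = 0⁴ = 0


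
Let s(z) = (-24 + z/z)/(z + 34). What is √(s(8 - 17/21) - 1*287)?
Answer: I*√215158370/865 ≈ 16.958*I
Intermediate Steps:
s(z) = -23/(34 + z) (s(z) = (-24 + 1)/(34 + z) = -23/(34 + z))
√(s(8 - 17/21) - 1*287) = √(-23/(34 + (8 - 17/21)) - 1*287) = √(-23/(34 + (8 - 17*1/21)) - 287) = √(-23/(34 + (8 - 17/21)) - 287) = √(-23/(34 + 151/21) - 287) = √(-23/865/21 - 287) = √(-23*21/865 - 287) = √(-483/865 - 287) = √(-248738/865) = I*√215158370/865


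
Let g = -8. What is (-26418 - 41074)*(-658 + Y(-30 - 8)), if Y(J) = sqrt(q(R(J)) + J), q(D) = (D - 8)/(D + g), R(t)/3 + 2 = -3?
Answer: 44409736 - 67492*I*sqrt(37) ≈ 4.441e+7 - 4.1054e+5*I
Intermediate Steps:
R(t) = -15 (R(t) = -6 + 3*(-3) = -6 - 9 = -15)
q(D) = 1 (q(D) = (D - 8)/(D - 8) = (-8 + D)/(-8 + D) = 1)
Y(J) = sqrt(1 + J)
(-26418 - 41074)*(-658 + Y(-30 - 8)) = (-26418 - 41074)*(-658 + sqrt(1 + (-30 - 8))) = -67492*(-658 + sqrt(1 - 38)) = -67492*(-658 + sqrt(-37)) = -67492*(-658 + I*sqrt(37)) = 44409736 - 67492*I*sqrt(37)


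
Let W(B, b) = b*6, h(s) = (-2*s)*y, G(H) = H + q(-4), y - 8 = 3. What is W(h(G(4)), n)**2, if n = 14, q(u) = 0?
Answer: 7056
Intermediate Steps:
y = 11 (y = 8 + 3 = 11)
G(H) = H (G(H) = H + 0 = H)
h(s) = -22*s (h(s) = -2*s*11 = -22*s)
W(B, b) = 6*b
W(h(G(4)), n)**2 = (6*14)**2 = 84**2 = 7056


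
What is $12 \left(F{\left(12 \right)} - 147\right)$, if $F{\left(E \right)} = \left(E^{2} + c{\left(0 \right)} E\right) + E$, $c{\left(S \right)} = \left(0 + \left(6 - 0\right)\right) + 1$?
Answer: $1116$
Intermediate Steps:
$c{\left(S \right)} = 7$ ($c{\left(S \right)} = \left(0 + \left(6 + 0\right)\right) + 1 = \left(0 + 6\right) + 1 = 6 + 1 = 7$)
$F{\left(E \right)} = E^{2} + 8 E$ ($F{\left(E \right)} = \left(E^{2} + 7 E\right) + E = E^{2} + 8 E$)
$12 \left(F{\left(12 \right)} - 147\right) = 12 \left(12 \left(8 + 12\right) - 147\right) = 12 \left(12 \cdot 20 - 147\right) = 12 \left(240 - 147\right) = 12 \cdot 93 = 1116$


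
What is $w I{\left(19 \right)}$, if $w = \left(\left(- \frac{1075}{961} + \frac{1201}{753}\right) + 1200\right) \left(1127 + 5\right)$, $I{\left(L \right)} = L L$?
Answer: $\frac{354997743882472}{723633} \approx 4.9058 \cdot 10^{8}$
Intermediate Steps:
$I{\left(L \right)} = L^{2}$
$w = \frac{983373251752}{723633}$ ($w = \left(\left(\left(-1075\right) \frac{1}{961} + 1201 \cdot \frac{1}{753}\right) + 1200\right) 1132 = \left(\left(- \frac{1075}{961} + \frac{1201}{753}\right) + 1200\right) 1132 = \left(\frac{344686}{723633} + 1200\right) 1132 = \frac{868704286}{723633} \cdot 1132 = \frac{983373251752}{723633} \approx 1.3589 \cdot 10^{6}$)
$w I{\left(19 \right)} = \frac{983373251752 \cdot 19^{2}}{723633} = \frac{983373251752}{723633} \cdot 361 = \frac{354997743882472}{723633}$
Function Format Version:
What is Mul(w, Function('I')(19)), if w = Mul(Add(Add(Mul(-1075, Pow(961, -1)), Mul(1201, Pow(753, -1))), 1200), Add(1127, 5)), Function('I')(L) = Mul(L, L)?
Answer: Rational(354997743882472, 723633) ≈ 4.9058e+8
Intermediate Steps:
Function('I')(L) = Pow(L, 2)
w = Rational(983373251752, 723633) (w = Mul(Add(Add(Mul(-1075, Rational(1, 961)), Mul(1201, Rational(1, 753))), 1200), 1132) = Mul(Add(Add(Rational(-1075, 961), Rational(1201, 753)), 1200), 1132) = Mul(Add(Rational(344686, 723633), 1200), 1132) = Mul(Rational(868704286, 723633), 1132) = Rational(983373251752, 723633) ≈ 1.3589e+6)
Mul(w, Function('I')(19)) = Mul(Rational(983373251752, 723633), Pow(19, 2)) = Mul(Rational(983373251752, 723633), 361) = Rational(354997743882472, 723633)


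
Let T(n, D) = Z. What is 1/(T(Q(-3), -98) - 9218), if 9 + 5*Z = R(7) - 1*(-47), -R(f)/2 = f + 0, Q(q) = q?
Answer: -5/46066 ≈ -0.00010854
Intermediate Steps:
R(f) = -2*f (R(f) = -2*(f + 0) = -2*f)
Z = 24/5 (Z = -9/5 + (-2*7 - 1*(-47))/5 = -9/5 + (-14 + 47)/5 = -9/5 + (⅕)*33 = -9/5 + 33/5 = 24/5 ≈ 4.8000)
T(n, D) = 24/5
1/(T(Q(-3), -98) - 9218) = 1/(24/5 - 9218) = 1/(-46066/5) = -5/46066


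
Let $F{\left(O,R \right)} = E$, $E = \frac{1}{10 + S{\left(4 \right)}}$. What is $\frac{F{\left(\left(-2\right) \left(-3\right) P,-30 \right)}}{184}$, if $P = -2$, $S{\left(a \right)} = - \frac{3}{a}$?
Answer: $\frac{1}{1702} \approx 0.00058754$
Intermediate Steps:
$E = \frac{4}{37}$ ($E = \frac{1}{10 - \frac{3}{4}} = \frac{1}{\frac{37}{4}} = \frac{4}{37} \approx 0.10811$)
$F{\left(O,R \right)} = \frac{4}{37}$
$\frac{F{\left(\left(-2\right) \left(-3\right) P,-30 \right)}}{184} = \frac{4}{37 \cdot 184} = \frac{4}{37} \cdot \frac{1}{184} = \frac{1}{1702}$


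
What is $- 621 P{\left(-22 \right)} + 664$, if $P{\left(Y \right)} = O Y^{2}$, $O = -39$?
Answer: $11722660$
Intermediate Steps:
$P{\left(Y \right)} = - 39 Y^{2}$
$- 621 P{\left(-22 \right)} + 664 = - 621 \left(- 39 \left(-22\right)^{2}\right) + 664 = - 621 \left(\left(-39\right) 484\right) + 664 = \left(-621\right) \left(-18876\right) + 664 = 11721996 + 664 = 11722660$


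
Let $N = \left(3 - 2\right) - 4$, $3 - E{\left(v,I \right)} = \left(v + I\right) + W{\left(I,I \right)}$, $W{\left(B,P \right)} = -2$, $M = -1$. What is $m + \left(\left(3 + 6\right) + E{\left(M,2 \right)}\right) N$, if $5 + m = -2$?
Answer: $-46$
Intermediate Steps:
$m = -7$ ($m = -5 - 2 = -7$)
$E{\left(v,I \right)} = 5 - I - v$ ($E{\left(v,I \right)} = 3 - \left(\left(v + I\right) - 2\right) = 3 - \left(\left(I + v\right) - 2\right) = 3 - \left(-2 + I + v\right) = 5 - I - v$)
$N = -3$ ($N = 1 - 4 = -3$)
$m + \left(\left(3 + 6\right) + E{\left(M,2 \right)}\right) N = -7 + \left(\left(3 + 6\right) - -4\right) \left(-3\right) = -7 + \left(9 + \left(5 - 2 + 1\right)\right) \left(-3\right) = -7 + \left(9 + 4\right) \left(-3\right) = -7 + 13 \left(-3\right) = -7 - 39 = -46$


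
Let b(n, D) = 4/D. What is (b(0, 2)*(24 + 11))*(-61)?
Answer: -4270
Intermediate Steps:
(b(0, 2)*(24 + 11))*(-61) = ((4/2)*(24 + 11))*(-61) = ((4*(½))*35)*(-61) = (2*35)*(-61) = 70*(-61) = -4270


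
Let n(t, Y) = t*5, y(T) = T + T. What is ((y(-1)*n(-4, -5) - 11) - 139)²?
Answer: 12100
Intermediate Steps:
y(T) = 2*T
n(t, Y) = 5*t
((y(-1)*n(-4, -5) - 11) - 139)² = (((2*(-1))*(5*(-4)) - 11) - 139)² = ((-2*(-20) - 11) - 139)² = ((40 - 11) - 139)² = (29 - 139)² = (-110)² = 12100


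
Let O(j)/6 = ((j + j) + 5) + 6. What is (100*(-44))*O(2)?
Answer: -396000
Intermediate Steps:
O(j) = 66 + 12*j (O(j) = 6*(((j + j) + 5) + 6) = 6*((2*j + 5) + 6) = 6*((5 + 2*j) + 6) = 6*(11 + 2*j) = 66 + 12*j)
(100*(-44))*O(2) = (100*(-44))*(66 + 12*2) = -4400*(66 + 24) = -4400*90 = -396000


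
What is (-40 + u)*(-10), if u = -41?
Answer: 810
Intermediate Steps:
(-40 + u)*(-10) = (-40 - 41)*(-10) = -81*(-10) = 810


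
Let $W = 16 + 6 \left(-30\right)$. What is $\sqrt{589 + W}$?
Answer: $5 \sqrt{17} \approx 20.616$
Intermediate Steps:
$W = -164$ ($W = 16 - 180 = -164$)
$\sqrt{589 + W} = \sqrt{589 - 164} = \sqrt{425} = 5 \sqrt{17}$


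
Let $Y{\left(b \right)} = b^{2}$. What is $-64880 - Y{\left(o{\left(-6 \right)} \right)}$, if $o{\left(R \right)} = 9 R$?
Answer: $-67796$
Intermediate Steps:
$-64880 - Y{\left(o{\left(-6 \right)} \right)} = -64880 - \left(9 \left(-6\right)\right)^{2} = -64880 - \left(-54\right)^{2} = -64880 - 2916 = -67796$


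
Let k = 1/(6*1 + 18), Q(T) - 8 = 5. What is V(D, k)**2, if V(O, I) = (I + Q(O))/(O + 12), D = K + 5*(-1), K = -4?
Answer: 97969/5184 ≈ 18.898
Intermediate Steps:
Q(T) = 13 (Q(T) = 8 + 5 = 13)
k = 1/24 (k = 1/(6 + 18) = 1/24 ≈ 0.041667)
D = -9 (D = -4 + 5*(-1) = -4 - 5 = -9)
V(O, I) = (13 + I)/(12 + O) (V(O, I) = (I + 13)/(O + 12) = (13 + I)/(12 + O))
V(D, k)**2 = ((13 + 1/24)/(12 - 9))**2 = ((313/24)/3)**2 = ((1/3)*(313/24))**2 = (313/72)**2 = 97969/5184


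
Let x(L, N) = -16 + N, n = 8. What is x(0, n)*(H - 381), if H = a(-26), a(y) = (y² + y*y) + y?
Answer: -7560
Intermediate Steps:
a(y) = y + 2*y² (a(y) = (y² + y²) + y = 2*y² + y = y + 2*y²)
H = 1326 (H = -26*(1 + 2*(-26)) = -26*(1 - 52) = -26*(-51) = 1326)
x(0, n)*(H - 381) = (-16 + 8)*(1326 - 381) = -8*945 = -7560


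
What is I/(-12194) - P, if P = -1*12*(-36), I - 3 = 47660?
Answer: -759353/1742 ≈ -435.91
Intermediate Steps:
I = 47663 (I = 3 + 47660 = 47663)
P = 432 (P = -12*(-36) = 432)
I/(-12194) - P = 47663/(-12194) - 1*432 = 47663*(-1/12194) - 432 = -6809/1742 - 432 = -759353/1742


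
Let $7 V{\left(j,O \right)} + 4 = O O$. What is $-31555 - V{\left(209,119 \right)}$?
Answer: $- \frac{235042}{7} \approx -33577.0$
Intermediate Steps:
$V{\left(j,O \right)} = - \frac{4}{7} + \frac{O^{2}}{7}$ ($V{\left(j,O \right)} = - \frac{4}{7} + \frac{O O}{7} = - \frac{4}{7} + \frac{O^{2}}{7}$)
$-31555 - V{\left(209,119 \right)} = -31555 - \left(- \frac{4}{7} + \frac{119^{2}}{7}\right) = -31555 - \left(- \frac{4}{7} + \frac{1}{7} \cdot 14161\right) = -31555 - \left(- \frac{4}{7} + 2023\right) = -31555 - \frac{14157}{7} = - \frac{235042}{7}$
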